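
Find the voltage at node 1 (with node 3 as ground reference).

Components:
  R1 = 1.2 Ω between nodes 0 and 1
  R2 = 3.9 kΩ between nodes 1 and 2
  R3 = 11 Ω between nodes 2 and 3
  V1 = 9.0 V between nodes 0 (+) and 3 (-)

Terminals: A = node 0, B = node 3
Nodal analysis, taking node 3 as the 0 V reference.
Source V1 fixes V_0 = 9 V.
KCL at each unknown node (sum of currents leaving = 0; resistances in Ω):
  Node 1: (V_1 - 9)/1.2 + (V_1 - V_2)/3900 = 0
  Node 2: (V_2 - V_1)/3900 + (V_2 - 0)/11 = 0
Collecting terms (coefficients in siemens):
  0.8336·V_1 - 0.0002564·V_2 = 7.5
  0.09117·V_2 - 0.0002564·V_1 = 0
Determinant D = (0.8336)(0.09117) - (-0.0002564)(-0.0002564) = 0.07599
V_1 = [(7.5)(0.09117) - (-0.0002564)(0)]/D = 8.997 V
V_2 = [(0.8336)(0) - (7.5)(-0.0002564)]/D = 0.02531 V
The requested potential is V_1 = 8.997 V.

Final answer: V_1 = 8.997 V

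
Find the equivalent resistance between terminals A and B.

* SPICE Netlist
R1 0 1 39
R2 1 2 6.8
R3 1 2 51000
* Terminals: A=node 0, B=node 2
Reduce the network between node 0 (A) and node 2 (B) by series/parallel combination:
  Rp1 = R2 ‖ R3 (parallel, both between nodes 1 and 2) = 1/(1/6.8 + 1/51000) = 6.799 Ω
  Rs1 = R1 + Rp1 (series, joined only at node 1) = 39 + 6.799 = 45.8 Ω
R_eq = 45.8 Ω

Final answer: 45.8 Ω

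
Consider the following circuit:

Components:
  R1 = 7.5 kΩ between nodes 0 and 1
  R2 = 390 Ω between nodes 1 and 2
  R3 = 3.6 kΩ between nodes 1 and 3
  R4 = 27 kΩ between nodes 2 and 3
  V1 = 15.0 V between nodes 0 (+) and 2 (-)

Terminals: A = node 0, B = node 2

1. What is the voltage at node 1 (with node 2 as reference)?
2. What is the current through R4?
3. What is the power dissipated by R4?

Nodal analysis, taking node 2 as the 0 V reference.
Source V1 fixes V_0 = 15 V.
KCL at each unknown node (sum of currents leaving = 0; resistances in Ω):
  Node 1: (V_1 - 15)/7500 + (V_1 - 0)/390 + (V_1 - V_3)/3600 = 0
  Node 3: (V_3 - V_1)/3600 + (V_3 - 0)/27000 = 0
Collecting terms (coefficients in siemens):
  0.002975·V_1 - 0.0002778·V_3 = 0.002
  0.0003148·V_3 - 0.0002778·V_1 = 0
Determinant D = (0.002975)(0.0003148) - (-0.0002778)(-0.0002778) = 0.0000008595
V_1 = [(0.002)(0.0003148) - (-0.0002778)(0)]/D = 0.7326 V
V_3 = [(0.002975)(0) - (0.002)(-0.0002778)]/D = 0.6464 V
Part 1:
  Read off the nodal solution: V_1 = 0.7326 V
Part 2:
  I_R4 = (V_2 - V_3)/R4 = (0 - 0.6464)/27000 = -0.00002394 A
  Magnitude: I_R4 = 0.00002394 A
Part 3:
  I_R4 = (V_2 - V_3)/R4 = (0 - 0.6464)/27000 = -0.00002394 A
  P_R4 = I_R4² × R4 = (-0.00002394)² × 27000 = 0.00001547 W

Final answers:
1. V_1 = 0.7326 V
2. I_R4 = 2.394e-05 A
3. P_R4 = 1.547e-05 W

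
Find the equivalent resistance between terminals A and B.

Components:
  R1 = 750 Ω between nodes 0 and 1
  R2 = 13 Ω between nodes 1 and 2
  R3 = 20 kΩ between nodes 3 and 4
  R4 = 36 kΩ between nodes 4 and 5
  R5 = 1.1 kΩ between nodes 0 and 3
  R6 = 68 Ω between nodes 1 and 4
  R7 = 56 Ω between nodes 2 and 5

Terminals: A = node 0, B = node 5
The network is not a plain series/parallel combination. Inject a 1 A test current into terminal A (node 0) and return it from terminal B (node 5); then R_eq = V_A / (1 A).
Nodal analysis, taking node 5 as the 0 V reference.
Current source I_test pushes 1 A into node 0 and draws it out of node 5.
KCL at each unknown node (sum of currents leaving = 0; resistances in Ω):
  Node 0: (V_0 - V_1)/750 + (V_0 - V_3)/1100 - 1 = 0
  Node 1: (V_1 - V_0)/750 + (V_1 - V_2)/13 + (V_1 - V_4)/68 = 0
  Node 2: (V_2 - V_1)/13 + (V_2 - 0)/56 = 0
  Node 3: (V_3 - V_0)/1100 + (V_3 - V_4)/20000 = 0
  Node 4: (V_4 - V_1)/68 + (V_4 - V_3)/20000 + (V_4 - 0)/36000 = 0
Collecting terms (coefficients in siemens):
  0.002242·V_0 - 0.001333·V_1 - 0.0009091·V_3 = 1
  0.09296·V_1 - 0.001333·V_0 - 0.07692·V_2 - 0.01471·V_4 = 0
  0.09478·V_2 - 0.07692·V_1 = 0
  0.0009591·V_3 - 0.0009091·V_0 - 0.00005·V_4 = 0
  0.01478·V_4 - 0.01471·V_1 - 0.00005·V_3 = 0
Solving these 5 simultaneous equations (Gaussian elimination) gives:
  V_0 = 793.2 V, V_1 = 68.86 V, V_2 = 55.89 V, V_3 = 755.5 V
  V_4 = 71.06 V
R_eq = V_0 / 1 A = 793.2 Ω

Final answer: 793.2 Ω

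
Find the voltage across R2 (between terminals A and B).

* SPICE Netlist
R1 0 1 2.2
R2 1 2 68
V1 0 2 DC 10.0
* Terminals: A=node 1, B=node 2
R1 and R2 are in series across V1 (node 0 → node 1 → node 2), and the output A–B is taken across R2, so this is a voltage divider.
Series current: I = V1/(R1 + R2) = 10/(2.2 + 68) = 10/70.2 = 0.1425 A
V_R2 = I × R2 = V1 × R2/(R1 + R2) = 10 × 68/70.2 = 9.687 V

Final answer: 9.687 V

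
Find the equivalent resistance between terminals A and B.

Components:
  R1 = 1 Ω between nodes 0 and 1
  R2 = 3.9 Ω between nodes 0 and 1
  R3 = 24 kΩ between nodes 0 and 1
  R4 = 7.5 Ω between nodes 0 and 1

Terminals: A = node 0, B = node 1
Reduce the network between node 0 (A) and node 1 (B) by series/parallel combination:
  Rp1 = R1 ‖ R2 ‖ R3 ‖ R4 (parallel, all between nodes 0 and 1) = 1/(1/1 + 1/3.9 + 1/24000 + 1/7.5) = 0.7195 Ω
R_eq = 0.7195 Ω

Final answer: 0.7195 Ω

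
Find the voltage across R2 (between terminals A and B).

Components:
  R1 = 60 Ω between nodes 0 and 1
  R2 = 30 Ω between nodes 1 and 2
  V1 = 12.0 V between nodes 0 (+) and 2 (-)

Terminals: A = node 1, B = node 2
R1 and R2 are in series across V1 (node 0 → node 1 → node 2), and the output A–B is taken across R2, so this is a voltage divider.
Series current: I = V1/(R1 + R2) = 12/(60 + 30) = 12/90 = 0.1333 A
V_R2 = I × R2 = V1 × R2/(R1 + R2) = 12 × 30/90 = 4 V

Final answer: 4 V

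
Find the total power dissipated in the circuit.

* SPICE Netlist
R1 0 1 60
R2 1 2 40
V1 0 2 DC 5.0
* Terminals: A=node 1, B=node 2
Nodal analysis, taking node 2 as the 0 V reference.
Source V1 fixes V_0 = 5 V.
KCL at each unknown node (sum of currents leaving = 0; resistances in Ω):
  Node 1: (V_1 - 5)/60 + (V_1 - 0)/40 = 0
Collecting terms: 0.04167 × V_1 = 0.08333  =>  V_1 = 2 V
Power in each resistor, P = (ΔV)²/R:
  P_R1 = (5 - 2)²/60 = 0.15 W
  P_R2 = (2 - 0)²/40 = 0.1 W
P_total = P_R1 + P_R2 = 0.25 W

Final answer: 0.25 W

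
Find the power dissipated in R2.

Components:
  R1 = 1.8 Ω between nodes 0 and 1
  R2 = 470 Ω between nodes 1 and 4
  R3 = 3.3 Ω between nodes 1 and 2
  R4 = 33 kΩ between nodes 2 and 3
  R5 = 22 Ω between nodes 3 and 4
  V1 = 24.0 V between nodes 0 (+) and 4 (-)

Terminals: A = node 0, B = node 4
Nodal analysis, taking node 4 as the 0 V reference.
Source V1 fixes V_0 = 24 V.
KCL at each unknown node (sum of currents leaving = 0; resistances in Ω):
  Node 1: (V_1 - 24)/1.8 + (V_1 - 0)/470 + (V_1 - V_2)/3.3 = 0
  Node 2: (V_2 - V_1)/3.3 + (V_2 - V_3)/33000 = 0
  Node 3: (V_3 - V_2)/33000 + (V_3 - 0)/22 = 0
Collecting terms (coefficients in siemens):
  0.8607·V_1 - 0.303·V_2 = 13.33
  0.3031·V_2 - 0.303·V_1 - 0.0000303·V_3 = 0
  0.04548·V_3 - 0.0000303·V_2 = 0
Solving these 3 simultaneous equations (Gaussian elimination) gives:
  V_1 = 23.91 V, V_2 = 23.9 V, V_3 = 0.01593 V
I_R2 = (V_1 - V_4)/R2 = (23.91 - 0)/470 = 0.05087 A
P_R2 = I_R2² × R2 = (0.05087)² × 470 = 1.216 W

Final answer: 1.216 W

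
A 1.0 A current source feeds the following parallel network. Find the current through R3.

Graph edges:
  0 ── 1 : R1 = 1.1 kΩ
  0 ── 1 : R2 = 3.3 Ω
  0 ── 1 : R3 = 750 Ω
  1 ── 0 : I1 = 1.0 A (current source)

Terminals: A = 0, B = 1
All resistors sit directly between nodes 0 and 1, so they are in parallel and share one voltage V; the full source current 1 A splits among them.
1/R_par = 1/1100 + 1/3.3 + 1/750 = 0.3053 S  =>  R_par = 3.276 Ω
V = I × R_par = 1 × 3.276 = 3.276 V
I_R3 = V/R3 = 3.276/750 = 0.004368 A

Final answer: 0.004368 A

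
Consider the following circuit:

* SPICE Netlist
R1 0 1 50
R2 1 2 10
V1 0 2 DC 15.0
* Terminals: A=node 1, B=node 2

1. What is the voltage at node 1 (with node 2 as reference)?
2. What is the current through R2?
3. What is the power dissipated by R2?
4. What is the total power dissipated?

Nodal analysis, taking node 2 as the 0 V reference.
Source V1 fixes V_0 = 15 V.
KCL at each unknown node (sum of currents leaving = 0; resistances in Ω):
  Node 1: (V_1 - 15)/50 + (V_1 - 0)/10 = 0
Collecting terms: 0.12 × V_1 = 0.3  =>  V_1 = 2.5 V
Part 1:
  Read off the nodal solution: V_1 = 2.5 V
Part 2:
  I_R2 = (V_1 - V_2)/R2 = (2.5 - 0)/10 = 0.25 A
  Magnitude: I_R2 = 0.25 A
Part 3:
  I_R2 = (V_1 - V_2)/R2 = (2.5 - 0)/10 = 0.25 A
  P_R2 = I_R2² × R2 = (0.25)² × 10 = 0.625 W
Part 4:
  Power in each resistor, P = (ΔV)²/R:
    P_R1 = (15 - 2.5)²/50 = 3.125 W
    P_R2 = (2.5 - 0)²/10 = 0.625 W
  P_total = P_R1 + P_R2 = 3.75 W

Final answers:
1. V_1 = 2.5 V
2. I_R2 = 0.25 A
3. P_R2 = 0.625 W
4. P_total = 3.75 W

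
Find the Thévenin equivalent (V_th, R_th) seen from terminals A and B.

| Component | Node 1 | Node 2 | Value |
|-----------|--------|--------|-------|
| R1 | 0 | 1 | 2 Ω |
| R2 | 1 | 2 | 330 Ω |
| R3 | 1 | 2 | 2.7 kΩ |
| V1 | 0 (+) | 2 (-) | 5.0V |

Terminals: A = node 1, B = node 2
Step 1 — V_th is the open-circuit voltage V_A - V_B (nothing connected across the terminals).
Nodal analysis, taking node 2 as the 0 V reference.
Source V1 fixes V_0 = 5 V.
KCL at each unknown node (sum of currents leaving = 0; resistances in Ω):
  Node 1: (V_1 - 5)/2 + (V_1 - 0)/330 + (V_1 - 0)/2700 = 0
Collecting terms: 0.5034 × V_1 = 2.5  =>  V_1 = 4.966 V
V_th = V_1 - V_2 = 4.966 - 0 = 4.966 V
Step 2 — R_th: zero the source — replace V1 by a short circuit (node 2 merges into node 0) — and find the resistance seen between A (node 1) and B (node 0).
Reduce the network between node 1 (A) and node 0 (B) by series/parallel combination:
  Rp1 = R1 ‖ R2 ‖ R3 (parallel, all between nodes 0 and 1) = 1/(1/2 + 1/330 + 1/2700) = 1.986 Ω
R_th = 1.986 Ω

Final answer: V_th = 4.966 V, R_th = 1.986 Ω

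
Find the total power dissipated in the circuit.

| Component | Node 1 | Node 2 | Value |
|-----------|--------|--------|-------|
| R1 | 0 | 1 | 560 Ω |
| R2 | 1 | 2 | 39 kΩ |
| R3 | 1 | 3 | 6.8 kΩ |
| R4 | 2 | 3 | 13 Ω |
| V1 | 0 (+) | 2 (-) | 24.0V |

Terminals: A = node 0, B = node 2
Nodal analysis, taking node 2 as the 0 V reference.
Source V1 fixes V_0 = 24 V.
KCL at each unknown node (sum of currents leaving = 0; resistances in Ω):
  Node 1: (V_1 - 24)/560 + (V_1 - 0)/39000 + (V_1 - V_3)/6800 = 0
  Node 3: (V_3 - V_1)/6800 + (V_3 - 0)/13 = 0
Collecting terms (coefficients in siemens):
  0.001958·V_1 - 0.0001471·V_3 = 0.04286
  0.07707·V_3 - 0.0001471·V_1 = 0
Determinant D = (0.001958)(0.07707) - (-0.0001471)(-0.0001471) = 0.0001509
V_1 = [(0.04286)(0.07707) - (-0.0001471)(0)]/D = 21.89 V
V_3 = [(0.001958)(0) - (0.04286)(-0.0001471)]/D = 0.04176 V
Power in each resistor, P = (ΔV)²/R:
  P_R1 = (24 - 21.89)²/560 = 0.007975 W
  P_R2 = (21.89 - 0)²/39000 = 0.01228 W
  P_R3 = (21.89 - 0.04176)²/6800 = 0.07018 W
  P_R4 = (0 - 0.04176)²/13 = 0.0001342 W
P_total = P_R1 + P_R2 + P_R3 + P_R4 = 0.09057 W

Final answer: 0.09057 W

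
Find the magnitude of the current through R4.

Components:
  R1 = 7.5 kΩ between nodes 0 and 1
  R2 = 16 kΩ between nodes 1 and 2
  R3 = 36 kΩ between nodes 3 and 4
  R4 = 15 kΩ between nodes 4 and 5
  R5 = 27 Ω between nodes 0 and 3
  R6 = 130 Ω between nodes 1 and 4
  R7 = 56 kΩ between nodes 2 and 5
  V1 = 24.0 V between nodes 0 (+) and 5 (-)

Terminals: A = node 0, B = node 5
Nodal analysis, taking node 5 as the 0 V reference.
Source V1 fixes V_0 = 24 V.
KCL at each unknown node (sum of currents leaving = 0; resistances in Ω):
  Node 1: (V_1 - 24)/7500 + (V_1 - V_2)/16000 + (V_1 - V_4)/130 = 0
  Node 2: (V_2 - V_1)/16000 + (V_2 - 0)/56000 = 0
  Node 3: (V_3 - V_4)/36000 + (V_3 - 24)/27 = 0
  Node 4: (V_4 - V_3)/36000 + (V_4 - 0)/15000 + (V_4 - V_1)/130 = 0
Collecting terms (coefficients in siemens):
  0.007888·V_1 - 0.0000625·V_2 - 0.007692·V_4 = 0.0032
  0.00008036·V_2 - 0.0000625·V_1 = 0
  0.03706·V_3 - 0.00002778·V_4 = 0.8889
  0.007787·V_4 - 0.007692·V_1 - 0.00002778·V_3 = 0
Solving these 4 simultaneous equations (Gaussian elimination) gives:
  V_1 = 16.04 V, V_2 = 12.48 V, V_3 = 23.99 V, V_4 = 15.93 V
I_R4 = (V_4 - V_5)/R4 = (15.93 - 0)/15000 = 0.001062 A
|I_R4| = 0.001062 A

Final answer: |I_R4| = 0.001062 A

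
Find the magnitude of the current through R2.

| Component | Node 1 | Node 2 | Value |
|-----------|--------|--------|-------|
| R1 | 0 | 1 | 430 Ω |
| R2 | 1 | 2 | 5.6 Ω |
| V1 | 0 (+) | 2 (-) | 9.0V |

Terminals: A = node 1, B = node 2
Nodal analysis, taking node 2 as the 0 V reference.
Source V1 fixes V_0 = 9 V.
KCL at each unknown node (sum of currents leaving = 0; resistances in Ω):
  Node 1: (V_1 - 9)/430 + (V_1 - 0)/5.6 = 0
Collecting terms: 0.1809 × V_1 = 0.02093  =>  V_1 = 0.1157 V
I_R2 = (V_1 - V_2)/R2 = (0.1157 - 0)/5.6 = 0.02066 A
|I_R2| = 0.02066 A

Final answer: |I_R2| = 0.02066 A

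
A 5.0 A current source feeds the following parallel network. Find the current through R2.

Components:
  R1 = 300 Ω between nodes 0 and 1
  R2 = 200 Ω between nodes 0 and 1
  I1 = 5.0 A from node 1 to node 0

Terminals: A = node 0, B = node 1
All resistors sit directly between nodes 0 and 1, so they are in parallel and share one voltage V; the full source current 5 A splits among them.
1/R_par = 1/300 + 1/200 = 0.008333 S  =>  R_par = 120 Ω
V = I × R_par = 5 × 120 = 600 V
I_R2 = V/R2 = 600/200 = 3 A

Final answer: 3 A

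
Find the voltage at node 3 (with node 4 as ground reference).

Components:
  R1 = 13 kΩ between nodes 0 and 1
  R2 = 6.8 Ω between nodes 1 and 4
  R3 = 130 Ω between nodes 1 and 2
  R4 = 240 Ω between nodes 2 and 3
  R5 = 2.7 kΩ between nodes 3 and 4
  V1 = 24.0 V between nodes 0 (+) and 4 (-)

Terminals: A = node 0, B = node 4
Nodal analysis, taking node 4 as the 0 V reference.
Source V1 fixes V_0 = 24 V.
KCL at each unknown node (sum of currents leaving = 0; resistances in Ω):
  Node 1: (V_1 - 24)/13000 + (V_1 - 0)/6.8 + (V_1 - V_2)/130 = 0
  Node 2: (V_2 - V_1)/130 + (V_2 - V_3)/240 = 0
  Node 3: (V_3 - V_2)/240 + (V_3 - 0)/2700 = 0
Collecting terms (coefficients in siemens):
  0.1548·V_1 - 0.007692·V_2 = 0.001846
  0.01186·V_2 - 0.007692·V_1 - 0.004167·V_3 = 0
  0.004537·V_3 - 0.004167·V_2 = 0
Solving these 3 simultaneous equations (Gaussian elimination) gives:
  V_1 = 0.01252 V, V_2 = 0.01199 V, V_3 = 0.01101 V
The requested potential is V_3 = 0.01101 V.

Final answer: V_3 = 0.01101 V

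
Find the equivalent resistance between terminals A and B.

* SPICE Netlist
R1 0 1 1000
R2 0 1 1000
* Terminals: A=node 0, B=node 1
Reduce the network between node 0 (A) and node 1 (B) by series/parallel combination:
  Rp1 = R1 ‖ R2 (parallel, both between nodes 0 and 1) = 1/(1/1000 + 1/1000) = 500 Ω
R_eq = 500 Ω

Final answer: 500 Ω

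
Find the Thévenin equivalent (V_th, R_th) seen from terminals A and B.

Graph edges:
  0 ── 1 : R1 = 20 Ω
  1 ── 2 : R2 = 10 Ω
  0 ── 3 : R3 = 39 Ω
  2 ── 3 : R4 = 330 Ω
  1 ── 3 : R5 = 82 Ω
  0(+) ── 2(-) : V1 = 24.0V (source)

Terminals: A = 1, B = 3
Step 1 — V_th is the open-circuit voltage V_A - V_B (nothing connected across the terminals).
Nodal analysis, taking node 2 as the 0 V reference.
Source V1 fixes V_0 = 24 V.
KCL at each unknown node (sum of currents leaving = 0; resistances in Ω):
  Node 1: (V_1 - 24)/20 + (V_1 - 0)/10 + (V_1 - V_3)/82 = 0
  Node 3: (V_3 - 24)/39 + (V_3 - 0)/330 + (V_3 - V_1)/82 = 0
Collecting terms (coefficients in siemens):
  0.1622·V_1 - 0.0122·V_3 = 1.2
  0.04087·V_3 - 0.0122·V_1 = 0.6154
Determinant D = (0.1622)(0.04087) - (-0.0122)(-0.0122) = 0.00648
V_1 = [(1.2)(0.04087) - (-0.0122)(0.6154)]/D = 8.727 V
V_3 = [(0.1622)(0.6154) - (1.2)(-0.0122)]/D = 17.66 V
V_th = V_1 - V_3 = 8.727 - 17.66 = -8.936 V
Step 2 — R_th: zero the source — replace V1 by a short circuit (node 2 merges into node 0) — and find the resistance seen between A (node 1) and B (node 3).
Reduce the network between node 1 (A) and node 3 (B) by series/parallel combination:
  Rp1 = R1 ‖ R2 (parallel, both between nodes 0 and 1) = 1/(1/20 + 1/10) = 6.667 Ω
  Rp2 = R3 ‖ R4 (parallel, both between nodes 0 and 3) = 1/(1/39 + 1/330) = 34.88 Ω
  Rs1 = Rp1 + Rp2 (series, joined only at node 0) = 6.667 + 34.88 = 41.54 Ω
  Rp3 = R5 ‖ Rs1 (parallel, both between nodes 1 and 3) = 1/(1/82 + 1/41.54) = 27.57 Ω
R_th = 27.57 Ω

Final answer: V_th = -8.936 V, R_th = 27.57 Ω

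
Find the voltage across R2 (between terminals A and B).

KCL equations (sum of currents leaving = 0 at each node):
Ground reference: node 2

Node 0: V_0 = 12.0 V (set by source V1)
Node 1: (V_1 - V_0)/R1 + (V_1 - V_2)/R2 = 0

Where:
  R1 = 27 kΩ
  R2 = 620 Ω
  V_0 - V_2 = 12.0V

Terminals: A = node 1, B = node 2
R1 and R2 are in series across V1 (node 0 → node 1 → node 2), and the output A–B is taken across R2, so this is a voltage divider.
Series current: I = V1/(R1 + R2) = 12/(27000 + 620) = 12/27620 = 0.0004345 A
V_R2 = I × R2 = V1 × R2/(R1 + R2) = 12 × 620/27620 = 0.2694 V

Final answer: 0.2694 V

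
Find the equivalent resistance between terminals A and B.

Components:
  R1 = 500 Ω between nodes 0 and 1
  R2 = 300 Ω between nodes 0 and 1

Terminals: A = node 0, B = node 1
Reduce the network between node 0 (A) and node 1 (B) by series/parallel combination:
  Rp1 = R1 ‖ R2 (parallel, both between nodes 0 and 1) = 1/(1/500 + 1/300) = 187.5 Ω
R_eq = 187.5 Ω

Final answer: 187.5 Ω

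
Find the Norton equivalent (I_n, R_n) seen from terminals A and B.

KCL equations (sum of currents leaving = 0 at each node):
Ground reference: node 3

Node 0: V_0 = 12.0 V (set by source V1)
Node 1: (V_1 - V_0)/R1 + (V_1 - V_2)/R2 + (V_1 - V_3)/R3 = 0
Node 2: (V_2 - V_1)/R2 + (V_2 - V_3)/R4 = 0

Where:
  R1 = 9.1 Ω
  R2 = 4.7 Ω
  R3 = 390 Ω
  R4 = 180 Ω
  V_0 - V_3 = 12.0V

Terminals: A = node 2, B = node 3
Find the Thévenin equivalent first; then I_n = V_th/R_th and R_n = R_th.
Step 1 — V_th is the open-circuit voltage V_A - V_B (nothing connected across the terminals).
Nodal analysis, taking node 3 as the 0 V reference.
Source V1 fixes V_0 = 12 V.
KCL at each unknown node (sum of currents leaving = 0; resistances in Ω):
  Node 1: (V_1 - 12)/9.1 + (V_1 - V_2)/4.7 + (V_1 - 0)/390 = 0
  Node 2: (V_2 - V_1)/4.7 + (V_2 - 0)/180 = 0
Collecting terms (coefficients in siemens):
  0.3252·V_1 - 0.2128·V_2 = 1.319
  0.2183·V_2 - 0.2128·V_1 = 0
Determinant D = (0.3252)(0.2183) - (-0.2128)(-0.2128) = 0.02573
V_1 = [(1.319)(0.2183) - (-0.2128)(0)]/D = 11.19 V
V_2 = [(0.3252)(0) - (1.319)(-0.2128)]/D = 10.9 V
V_th = V_2 - V_3 = 10.9 - 0 = 10.9 V
Step 2 — R_th: zero the source — replace V1 by a short circuit (node 3 merges into node 0) — and find the resistance seen between A (node 2) and B (node 0).
Reduce the network between node 2 (A) and node 0 (B) by series/parallel combination:
  Rp1 = R1 ‖ R3 (parallel, both between nodes 0 and 1) = 1/(1/9.1 + 1/390) = 8.893 Ω
  Rs1 = R2 + Rp1 (series, joined only at node 1) = 4.7 + 8.893 = 13.59 Ω
  Rp2 = R4 ‖ Rs1 (parallel, both between nodes 0 and 2) = 1/(1/180 + 1/13.59) = 12.64 Ω
R_th = 12.64 Ω
I_n = V_th/R_th = 10.9/12.64 = 0.8627 A, and R_n = R_th = 12.64 Ω

Final answer: I_n = 0.8627 A, R_n = 12.64 Ω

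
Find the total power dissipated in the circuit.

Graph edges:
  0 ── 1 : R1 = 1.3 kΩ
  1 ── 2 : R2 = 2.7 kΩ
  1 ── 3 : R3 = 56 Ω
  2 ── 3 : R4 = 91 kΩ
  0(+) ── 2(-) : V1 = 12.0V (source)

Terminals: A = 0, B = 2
Nodal analysis, taking node 2 as the 0 V reference.
Source V1 fixes V_0 = 12 V.
KCL at each unknown node (sum of currents leaving = 0; resistances in Ω):
  Node 1: (V_1 - 12)/1300 + (V_1 - 0)/2700 + (V_1 - V_3)/56 = 0
  Node 3: (V_3 - V_1)/56 + (V_3 - 0)/91000 = 0
Collecting terms (coefficients in siemens):
  0.019·V_1 - 0.01786·V_3 = 0.009231
  0.01787·V_3 - 0.01786·V_1 = 0
Determinant D = (0.019)(0.01787) - (-0.01786)(-0.01786) = 0.00002056
V_1 = [(0.009231)(0.01787) - (-0.01786)(0)]/D = 8.023 V
V_3 = [(0.019)(0) - (0.009231)(-0.01786)]/D = 8.018 V
Power in each resistor, P = (ΔV)²/R:
  P_R1 = (12 - 8.023)²/1300 = 0.01217 W
  P_R2 = (8.023 - 0)²/2700 = 0.02384 W
  P_R3 = (8.023 - 8.018)²/56 = 0.0000004347 W
  P_R4 = (0 - 8.018)²/91000 = 0.0007064 W
P_total = P_R1 + P_R2 + P_R3 + P_R4 = 0.03671 W

Final answer: 0.03671 W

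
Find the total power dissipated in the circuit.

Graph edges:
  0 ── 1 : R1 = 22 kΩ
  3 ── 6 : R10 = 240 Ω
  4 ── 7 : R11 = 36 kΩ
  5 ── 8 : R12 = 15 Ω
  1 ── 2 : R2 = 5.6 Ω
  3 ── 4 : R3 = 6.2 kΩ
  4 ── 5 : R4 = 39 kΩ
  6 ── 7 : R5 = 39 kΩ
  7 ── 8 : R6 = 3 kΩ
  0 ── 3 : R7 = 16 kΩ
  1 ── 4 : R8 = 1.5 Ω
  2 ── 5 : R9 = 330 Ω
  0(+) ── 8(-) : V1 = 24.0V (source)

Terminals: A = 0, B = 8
Nodal analysis, taking node 8 as the 0 V reference.
Source V1 fixes V_0 = 24 V.
KCL at each unknown node (sum of currents leaving = 0; resistances in Ω):
  Node 1: (V_1 - 24)/22000 + (V_1 - V_2)/5.6 + (V_1 - V_4)/1.5 = 0
  Node 2: (V_2 - V_1)/5.6 + (V_2 - V_5)/330 = 0
  Node 3: (V_3 - V_4)/6200 + (V_3 - 24)/16000 + (V_3 - V_6)/240 = 0
  Node 4: (V_4 - V_3)/6200 + (V_4 - V_5)/39000 + (V_4 - V_1)/1.5 + (V_4 - V_7)/36000 = 0
  Node 5: (V_5 - V_4)/39000 + (V_5 - V_2)/330 + (V_5 - 0)/15 = 0
  Node 6: (V_6 - V_7)/39000 + (V_6 - V_3)/240 = 0
  Node 7: (V_7 - V_6)/39000 + (V_7 - 0)/3000 + (V_7 - V_4)/36000 = 0
Collecting terms (coefficients in siemens):
  0.8453·V_1 - 0.1786·V_2 - 0.6667·V_4 = 0.001091
  0.1816·V_2 - 0.1786·V_1 - 0.00303·V_5 = 0
  0.00439·V_3 - 0.0001613·V_4 - 0.004167·V_6 = 0.0015
  0.6669·V_4 - 0.6667·V_1 - 0.0001613·V_3 - 0.00002564·V_5 - 0.00002778·V_7 = 0
  0.06972·V_5 - 0.00303·V_2 - 0.00002564·V_4 = 0
  0.004192·V_6 - 0.004167·V_3 - 0.00002564·V_7 = 0
  0.0003868·V_7 - 0.00002778·V_4 - 0.00002564·V_6 = 0
Solving these 7 simultaneous equations (Gaussian elimination) gives:
  V_1 = 0.6928 V, V_2 = 0.6818 V, V_3 = 6.516 V, V_4 = 0.6942 V
  V_5 = 0.02989 V, V_6 = 6.479 V, V_7 = 0.4794 V
Power in each resistor, P = (ΔV)²/R:
  P_R1 = (24 - 0.6928)²/22000 = 0.02469 W
  P_R2 = (0.6928 - 0.6818)²/5.6 = 0.00002185 W
  P_R3 = (6.516 - 0.6942)²/6200 = 0.005466 W
  P_R4 = (0.6942 - 0.02989)²/39000 = 0.00001132 W
  P_R5 = (6.479 - 0.4794)²/39000 = 0.0009229 W
  P_R6 = (0.4794 - 0)²/3000 = 0.0000766 W
  P_R7 = (24 - 6.516)²/16000 = 0.01911 W
  P_R8 = (0.6928 - 0.6942)²/1.5 = 0.000001258 W
  P_R9 = (0.6818 - 0.02989)²/330 = 0.001288 W
  P_R10 = (6.516 - 6.479)²/240 = 0.000005679 W
  P_R11 = (0.6942 - 0.4794)²/36000 = 0.000001282 W
  P_R12 = (0.02989 - 0)²/15 = 0.00005954 W
P_total = P_R1 + P_R2 + P_R3 + P_R4 + P_R5 + P_R6 + P_R7 + P_R8 + P_R9 + P_R10 + P_R11 + P_R12 = 0.05165 W

Final answer: 0.05165 W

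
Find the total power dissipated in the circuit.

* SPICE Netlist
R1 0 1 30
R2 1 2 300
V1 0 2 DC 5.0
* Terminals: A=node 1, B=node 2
Nodal analysis, taking node 2 as the 0 V reference.
Source V1 fixes V_0 = 5 V.
KCL at each unknown node (sum of currents leaving = 0; resistances in Ω):
  Node 1: (V_1 - 5)/30 + (V_1 - 0)/300 = 0
Collecting terms: 0.03667 × V_1 = 0.1667  =>  V_1 = 4.545 V
Power in each resistor, P = (ΔV)²/R:
  P_R1 = (5 - 4.545)²/30 = 0.006887 W
  P_R2 = (4.545 - 0)²/300 = 0.06887 W
P_total = P_R1 + P_R2 = 0.07576 W

Final answer: 0.07576 W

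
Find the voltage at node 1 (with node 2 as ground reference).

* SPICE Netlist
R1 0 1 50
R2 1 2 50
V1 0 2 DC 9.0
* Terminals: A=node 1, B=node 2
Nodal analysis, taking node 2 as the 0 V reference.
Source V1 fixes V_0 = 9 V.
KCL at each unknown node (sum of currents leaving = 0; resistances in Ω):
  Node 1: (V_1 - 9)/50 + (V_1 - 0)/50 = 0
Collecting terms: 0.04 × V_1 = 0.18  =>  V_1 = 4.5 V
The requested potential is V_1 = 4.5 V.

Final answer: V_1 = 4.5 V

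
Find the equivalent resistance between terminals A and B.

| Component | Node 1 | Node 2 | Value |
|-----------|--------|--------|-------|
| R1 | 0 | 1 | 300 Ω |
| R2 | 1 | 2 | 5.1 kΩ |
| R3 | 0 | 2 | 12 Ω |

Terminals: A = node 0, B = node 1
Reduce the network between node 0 (A) and node 1 (B) by series/parallel combination:
  Rs1 = R3 + R2 (series, joined only at node 2) = 12 + 5100 = 5112 Ω
  Rp1 = R1 ‖ Rs1 (parallel, both between nodes 0 and 1) = 1/(1/300 + 1/5112) = 283.4 Ω
R_eq = 283.4 Ω

Final answer: 283.4 Ω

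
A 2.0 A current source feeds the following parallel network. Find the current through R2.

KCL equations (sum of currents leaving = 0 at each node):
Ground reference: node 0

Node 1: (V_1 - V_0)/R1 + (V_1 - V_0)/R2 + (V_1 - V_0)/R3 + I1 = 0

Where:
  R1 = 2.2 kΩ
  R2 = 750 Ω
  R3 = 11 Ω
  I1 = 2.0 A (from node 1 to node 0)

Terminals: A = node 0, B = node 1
All resistors sit directly between nodes 0 and 1, so they are in parallel and share one voltage V; the full source current 2 A splits among them.
1/R_par = 1/2200 + 1/750 + 1/11 = 0.0927 S  =>  R_par = 10.79 Ω
V = I × R_par = 2 × 10.79 = 21.58 V
I_R2 = V/R2 = 21.58/750 = 0.02877 A

Final answer: 0.02877 A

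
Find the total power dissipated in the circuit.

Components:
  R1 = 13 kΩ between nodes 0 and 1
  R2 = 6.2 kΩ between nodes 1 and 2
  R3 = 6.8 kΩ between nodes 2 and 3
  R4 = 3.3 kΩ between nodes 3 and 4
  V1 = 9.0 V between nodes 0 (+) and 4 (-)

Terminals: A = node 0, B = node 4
Nodal analysis, taking node 4 as the 0 V reference.
Source V1 fixes V_0 = 9 V.
KCL at each unknown node (sum of currents leaving = 0; resistances in Ω):
  Node 1: (V_1 - 9)/13000 + (V_1 - V_2)/6200 = 0
  Node 2: (V_2 - V_1)/6200 + (V_2 - V_3)/6800 = 0
  Node 3: (V_3 - V_2)/6800 + (V_3 - 0)/3300 = 0
Collecting terms (coefficients in siemens):
  0.0002382·V_1 - 0.0001613·V_2 = 0.0006923
  0.0003083·V_2 - 0.0001613·V_1 - 0.0001471·V_3 = 0
  0.0004501·V_3 - 0.0001471·V_2 = 0
Solving these 3 simultaneous equations (Gaussian elimination) gives:
  V_1 = 5.007 V, V_2 = 3.102 V, V_3 = 1.014 V
Power in each resistor, P = (ΔV)²/R:
  P_R1 = (9 - 5.007)²/13000 = 0.001227 W
  P_R2 = (5.007 - 3.102)²/6200 = 0.000585 W
  P_R3 = (3.102 - 1.014)²/6800 = 0.0006416 W
  P_R4 = (1.014 - 0)²/3300 = 0.0003114 W
P_total = P_R1 + P_R2 + P_R3 + P_R4 = 0.002765 W

Final answer: 0.002765 W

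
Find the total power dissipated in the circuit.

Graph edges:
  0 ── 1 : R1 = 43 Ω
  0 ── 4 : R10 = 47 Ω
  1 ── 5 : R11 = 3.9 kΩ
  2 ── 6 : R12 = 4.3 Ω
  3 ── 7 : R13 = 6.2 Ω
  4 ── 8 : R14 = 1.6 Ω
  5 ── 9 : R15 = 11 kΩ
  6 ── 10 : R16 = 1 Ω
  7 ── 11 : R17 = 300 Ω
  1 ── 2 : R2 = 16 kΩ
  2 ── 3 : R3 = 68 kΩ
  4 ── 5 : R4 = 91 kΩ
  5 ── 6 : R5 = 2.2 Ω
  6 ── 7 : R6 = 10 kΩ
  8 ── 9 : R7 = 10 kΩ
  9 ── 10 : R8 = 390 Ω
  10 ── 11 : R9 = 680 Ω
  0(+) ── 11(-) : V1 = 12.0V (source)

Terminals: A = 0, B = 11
Nodal analysis, taking node 11 as the 0 V reference.
Source V1 fixes V_0 = 12 V.
KCL at each unknown node (sum of currents leaving = 0; resistances in Ω):
  Node 1: (V_1 - 12)/43 + (V_1 - V_2)/16000 + (V_1 - V_5)/3900 = 0
  Node 2: (V_2 - V_1)/16000 + (V_2 - V_3)/68000 + (V_2 - V_6)/4.3 = 0
  Node 3: (V_3 - V_2)/68000 + (V_3 - V_7)/6.2 = 0
  Node 4: (V_4 - V_5)/91000 + (V_4 - 12)/47 + (V_4 - V_8)/1.6 = 0
  Node 5: (V_5 - V_4)/91000 + (V_5 - V_6)/2.2 + (V_5 - V_1)/3900 + (V_5 - V_9)/11000 = 0
  Node 6: (V_6 - V_5)/2.2 + (V_6 - V_7)/10000 + (V_6 - V_2)/4.3 + (V_6 - V_10)/1 = 0
  Node 7: (V_7 - V_6)/10000 + (V_7 - V_3)/6.2 + (V_7 - 0)/300 = 0
  Node 8: (V_8 - V_9)/10000 + (V_8 - V_4)/1.6 = 0
  Node 9: (V_9 - V_8)/10000 + (V_9 - V_10)/390 + (V_9 - V_5)/11000 = 0
  Node 10: (V_10 - V_9)/390 + (V_10 - 0)/680 + (V_10 - V_6)/1 = 0
Collecting terms (coefficients in siemens):
  0.02357·V_1 - 0.0000625·V_2 - 0.0002564·V_5 = 0.2791
  0.2326·V_2 - 0.0000625·V_1 - 0.00001471·V_3 - 0.2326·V_6 = 0
  0.1613·V_3 - 0.00001471·V_2 - 0.1613·V_7 = 0
  0.6463·V_4 - 0.00001099·V_5 - 0.625·V_8 = 0.2553
  0.4549·V_5 - 0.0002564·V_1 - 0.00001099·V_4 - 0.4545·V_6 - 0.00009091·V_9 = 0
  1.687·V_6 - 0.2326·V_2 - 0.4545·V_5 - 0.0001·V_7 - 1·V_10 = 0
  0.1647·V_7 - 0.1613·V_3 - 0.0001·V_6 = 0
  0.6251·V_8 - 0.625·V_4 - 0.0001·V_9 = 0
  0.002755·V_9 - 0.00009091·V_5 - 0.0001·V_8 - 0.002564·V_10 = 0
  1.004·V_10 - 1·V_6 - 0.002564·V_9 = 0
Solving these 10 simultaneous equations (Gaussian elimination) gives:
  V_1 = 11.87 V, V_2 = 2.529 V, V_3 = 0.08427 V, V_4 = 11.95 V
  V_5 = 2.532 V, V_6 = 2.526 V, V_7 = 0.08405 V, V_8 = 11.95 V
  V_9 = 2.866 V, V_10 = 2.523 V
Power in each resistor, P = (ΔV)²/R:
  P_R1 = (12 - 11.87)²/43 = 0.0003816 W
  P_R2 = (11.87 - 2.529)²/16000 = 0.005456 W
  P_R3 = (2.529 - 0.08427)²/68000 = 0.00008786 W
  P_R4 = (11.95 - 2.532)²/91000 = 0.0009753 W
  P_R5 = (2.532 - 2.526)²/2.2 = 0.00001407 W
  P_R6 = (2.526 - 0.08405)²/10000 = 0.0005964 W
  P_R7 = (11.95 - 2.866)²/10000 = 0.008254 W
  P_R8 = (2.866 - 2.523)²/390 = 0.0003007 W
  P_R9 = (2.523 - 0)²/680 = 0.009363 W
  P_R10 = (12 - 11.95)²/47 = 0.00004814 W
  P_R11 = (11.87 - 2.532)²/3900 = 0.02237 W
  P_R12 = (2.529 - 2.526)²/4.3 = 0.000001291 W
  P_R13 = (0.08427 - 0.08405)²/6.2 = 0.000000008011 W
  P_R14 = (11.95 - 11.95)²/1.6 = 0.000001321 W
  P_R15 = (2.532 - 2.866)²/11000 = 0.00001015 W
  P_R16 = (2.526 - 2.523)²/1 = 0.000008024 W
  P_R17 = (0.08405 - 0)²/300 = 0.00002355 W
P_total = P_R1 + P_R2 + P_R3 + P_R4 + P_R5 + P_R6 + P_R7 + P_R8 + P_R9 + P_R10 + P_R11 + P_R12 + P_R13 + P_R14 + P_R15 + P_R16 + P_R17 = 0.04789 W

Final answer: 0.04789 W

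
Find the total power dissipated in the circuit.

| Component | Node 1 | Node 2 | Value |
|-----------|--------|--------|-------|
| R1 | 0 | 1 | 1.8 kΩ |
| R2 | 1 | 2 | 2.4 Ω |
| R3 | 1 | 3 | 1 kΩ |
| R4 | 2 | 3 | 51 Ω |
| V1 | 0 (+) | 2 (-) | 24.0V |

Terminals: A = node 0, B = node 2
Nodal analysis, taking node 2 as the 0 V reference.
Source V1 fixes V_0 = 24 V.
KCL at each unknown node (sum of currents leaving = 0; resistances in Ω):
  Node 1: (V_1 - 24)/1800 + (V_1 - 0)/2.4 + (V_1 - V_3)/1000 = 0
  Node 3: (V_3 - V_1)/1000 + (V_3 - 0)/51 = 0
Collecting terms (coefficients in siemens):
  0.4182·V_1 - 0.001·V_3 = 0.01333
  0.02061·V_3 - 0.001·V_1 = 0
Determinant D = (0.4182)(0.02061) - (-0.001)(-0.001) = 0.008618
V_1 = [(0.01333)(0.02061) - (-0.001)(0)]/D = 0.03188 V
V_3 = [(0.4182)(0) - (0.01333)(-0.001)]/D = 0.001547 V
Power in each resistor, P = (ΔV)²/R:
  P_R1 = (24 - 0.03188)²/1800 = 0.3192 W
  P_R2 = (0.03188 - 0)²/2.4 = 0.0004236 W
  P_R3 = (0.03188 - 0.001547)²/1000 = 0.0000009204 W
  P_R4 = (0 - 0.001547)²/51 = 0.00000004694 W
P_total = P_R1 + P_R2 + P_R3 + P_R4 = 0.3196 W

Final answer: 0.3196 W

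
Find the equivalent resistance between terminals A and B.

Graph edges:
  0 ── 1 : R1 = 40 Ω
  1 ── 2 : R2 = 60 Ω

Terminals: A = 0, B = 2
Reduce the network between node 0 (A) and node 2 (B) by series/parallel combination:
  Rs1 = R1 + R2 (series, joined only at node 1) = 40 + 60 = 100 Ω
R_eq = 100 Ω

Final answer: 100 Ω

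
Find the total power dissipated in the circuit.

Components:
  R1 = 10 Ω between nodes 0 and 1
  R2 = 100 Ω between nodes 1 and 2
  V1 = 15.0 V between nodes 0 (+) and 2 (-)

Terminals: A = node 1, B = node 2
Nodal analysis, taking node 2 as the 0 V reference.
Source V1 fixes V_0 = 15 V.
KCL at each unknown node (sum of currents leaving = 0; resistances in Ω):
  Node 1: (V_1 - 15)/10 + (V_1 - 0)/100 = 0
Collecting terms: 0.11 × V_1 = 1.5  =>  V_1 = 13.64 V
Power in each resistor, P = (ΔV)²/R:
  P_R1 = (15 - 13.64)²/10 = 0.186 W
  P_R2 = (13.64 - 0)²/100 = 1.86 W
P_total = P_R1 + P_R2 = 2.045 W

Final answer: 2.045 W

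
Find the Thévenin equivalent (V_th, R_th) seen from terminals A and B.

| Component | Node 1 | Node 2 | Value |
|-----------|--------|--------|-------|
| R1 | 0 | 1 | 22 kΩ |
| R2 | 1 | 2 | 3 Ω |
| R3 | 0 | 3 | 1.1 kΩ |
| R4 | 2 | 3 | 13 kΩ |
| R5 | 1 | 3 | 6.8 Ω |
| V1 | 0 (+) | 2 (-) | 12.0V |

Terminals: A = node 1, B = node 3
Step 1 — V_th is the open-circuit voltage V_A - V_B (nothing connected across the terminals).
Nodal analysis, taking node 2 as the 0 V reference.
Source V1 fixes V_0 = 12 V.
KCL at each unknown node (sum of currents leaving = 0; resistances in Ω):
  Node 1: (V_1 - 12)/22000 + (V_1 - 0)/3 + (V_1 - V_3)/6.8 = 0
  Node 3: (V_3 - 12)/1100 + (V_3 - 0)/13000 + (V_3 - V_1)/6.8 = 0
Collecting terms (coefficients in siemens):
  0.4804·V_1 - 0.1471·V_3 = 0.0005455
  0.148·V_3 - 0.1471·V_1 = 0.01091
Determinant D = (0.4804)(0.148) - (-0.1471)(-0.1471) = 0.0495
V_1 = [(0.0005455)(0.148) - (-0.1471)(0.01091)]/D = 0.03404 V
V_3 = [(0.4804)(0.01091) - (0.0005455)(-0.1471)]/D = 0.1075 V
V_th = V_1 - V_3 = 0.03404 - 0.1075 = -0.07346 V
Step 2 — R_th: zero the source — replace V1 by a short circuit (node 2 merges into node 0) — and find the resistance seen between A (node 1) and B (node 3).
Reduce the network between node 1 (A) and node 3 (B) by series/parallel combination:
  Rp1 = R1 ‖ R2 (parallel, both between nodes 0 and 1) = 1/(1/22000 + 1/3) = 3 Ω
  Rp2 = R3 ‖ R4 (parallel, both between nodes 0 and 3) = 1/(1/1100 + 1/13000) = 1014 Ω
  Rs1 = Rp1 + Rp2 (series, joined only at node 0) = 3 + 1014 = 1017 Ω
  Rp3 = R5 ‖ Rs1 (parallel, both between nodes 1 and 3) = 1/(1/6.8 + 1/1017) = 6.755 Ω
R_th = 6.755 Ω

Final answer: V_th = -0.07346 V, R_th = 6.755 Ω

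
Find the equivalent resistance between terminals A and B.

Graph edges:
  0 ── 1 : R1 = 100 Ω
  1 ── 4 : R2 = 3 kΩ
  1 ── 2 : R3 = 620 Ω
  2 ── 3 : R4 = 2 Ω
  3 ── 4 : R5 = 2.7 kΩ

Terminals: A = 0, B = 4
Reduce the network between node 0 (A) and node 4 (B) by series/parallel combination:
  Rs1 = R3 + R4 (series, joined only at node 2) = 620 + 2 = 622 Ω
  Rs2 = R5 + Rs1 (series, joined only at node 3) = 2700 + 622 = 3322 Ω
  Rp1 = R2 ‖ Rs2 (parallel, both between nodes 1 and 4) = 1/(1/3000 + 1/3322) = 1576 Ω
  Rs3 = R1 + Rp1 (series, joined only at node 1) = 100 + 1576 = 1676 Ω
R_eq = 1.676 kΩ

Final answer: 1.676 kΩ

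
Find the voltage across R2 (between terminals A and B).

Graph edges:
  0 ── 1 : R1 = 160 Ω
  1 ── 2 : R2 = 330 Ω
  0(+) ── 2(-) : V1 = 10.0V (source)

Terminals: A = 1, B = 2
R1 and R2 are in series across V1 (node 0 → node 1 → node 2), and the output A–B is taken across R2, so this is a voltage divider.
Series current: I = V1/(R1 + R2) = 10/(160 + 330) = 10/490 = 0.02041 A
V_R2 = I × R2 = V1 × R2/(R1 + R2) = 10 × 330/490 = 6.735 V

Final answer: 6.735 V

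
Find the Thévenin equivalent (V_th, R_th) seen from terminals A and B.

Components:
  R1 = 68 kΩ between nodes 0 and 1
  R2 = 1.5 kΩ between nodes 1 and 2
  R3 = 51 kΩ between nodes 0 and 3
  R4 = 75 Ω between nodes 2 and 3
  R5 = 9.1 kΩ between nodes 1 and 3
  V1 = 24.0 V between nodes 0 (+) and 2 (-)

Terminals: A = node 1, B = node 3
Step 1 — V_th is the open-circuit voltage V_A - V_B (nothing connected across the terminals).
Nodal analysis, taking node 2 as the 0 V reference.
Source V1 fixes V_0 = 24 V.
KCL at each unknown node (sum of currents leaving = 0; resistances in Ω):
  Node 1: (V_1 - 24)/68000 + (V_1 - 0)/1500 + (V_1 - V_3)/9100 = 0
  Node 3: (V_3 - 24)/51000 + (V_3 - 0)/75 + (V_3 - V_1)/9100 = 0
Collecting terms (coefficients in siemens):
  0.0007913·V_1 - 0.0001099·V_3 = 0.0003529
  0.01346·V_3 - 0.0001099·V_1 = 0.0004706
Determinant D = (0.0007913)(0.01346) - (-0.0001099)(-0.0001099) = 0.00001064
V_1 = [(0.0003529)(0.01346) - (-0.0001099)(0.0004706)]/D = 0.4514 V
V_3 = [(0.0007913)(0.0004706) - (0.0003529)(-0.0001099)]/D = 0.03864 V
V_th = V_1 - V_3 = 0.4514 - 0.03864 = 0.4128 V
Step 2 — R_th: zero the source — replace V1 by a short circuit (node 2 merges into node 0) — and find the resistance seen between A (node 1) and B (node 3).
Reduce the network between node 1 (A) and node 3 (B) by series/parallel combination:
  Rp1 = R1 ‖ R2 (parallel, both between nodes 0 and 1) = 1/(1/68000 + 1/1500) = 1468 Ω
  Rp2 = R3 ‖ R4 (parallel, both between nodes 0 and 3) = 1/(1/51000 + 1/75) = 74.89 Ω
  Rs1 = Rp1 + Rp2 (series, joined only at node 0) = 1468 + 74.89 = 1543 Ω
  Rp3 = R5 ‖ Rs1 (parallel, both between nodes 1 and 3) = 1/(1/9100 + 1/1543) = 1319 Ω
R_th = 1.319 kΩ

Final answer: V_th = 0.4128 V, R_th = 1.319 kΩ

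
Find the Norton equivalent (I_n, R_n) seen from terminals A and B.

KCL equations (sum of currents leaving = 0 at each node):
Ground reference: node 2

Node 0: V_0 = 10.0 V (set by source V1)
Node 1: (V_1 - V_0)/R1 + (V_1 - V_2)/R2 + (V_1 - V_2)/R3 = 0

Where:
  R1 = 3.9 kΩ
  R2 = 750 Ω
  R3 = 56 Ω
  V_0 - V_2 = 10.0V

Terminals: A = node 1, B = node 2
Find the Thévenin equivalent first; then I_n = V_th/R_th and R_n = R_th.
Step 1 — V_th is the open-circuit voltage V_A - V_B (nothing connected across the terminals).
Nodal analysis, taking node 2 as the 0 V reference.
Source V1 fixes V_0 = 10 V.
KCL at each unknown node (sum of currents leaving = 0; resistances in Ω):
  Node 1: (V_1 - 10)/3900 + (V_1 - 0)/750 + (V_1 - 0)/56 = 0
Collecting terms: 0.01945 × V_1 = 0.002564  =>  V_1 = 0.1319 V
V_th = V_1 - V_2 = 0.1319 - 0 = 0.1319 V
Step 2 — R_th: zero the source — replace V1 by a short circuit (node 2 merges into node 0) — and find the resistance seen between A (node 1) and B (node 0).
Reduce the network between node 1 (A) and node 0 (B) by series/parallel combination:
  Rp1 = R1 ‖ R2 ‖ R3 (parallel, all between nodes 0 and 1) = 1/(1/3900 + 1/750 + 1/56) = 51.42 Ω
R_th = 51.42 Ω
I_n = V_th/R_th = 0.1319/51.42 = 0.002564 A, and R_n = R_th = 51.42 Ω

Final answer: I_n = 0.002564 A, R_n = 51.42 Ω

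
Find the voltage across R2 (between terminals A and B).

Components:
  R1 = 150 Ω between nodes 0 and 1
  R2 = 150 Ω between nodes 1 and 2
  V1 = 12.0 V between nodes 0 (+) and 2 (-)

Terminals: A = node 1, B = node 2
R1 and R2 are in series across V1 (node 0 → node 1 → node 2), and the output A–B is taken across R2, so this is a voltage divider.
Series current: I = V1/(R1 + R2) = 12/(150 + 150) = 12/300 = 0.04 A
V_R2 = I × R2 = V1 × R2/(R1 + R2) = 12 × 150/300 = 6 V

Final answer: 6 V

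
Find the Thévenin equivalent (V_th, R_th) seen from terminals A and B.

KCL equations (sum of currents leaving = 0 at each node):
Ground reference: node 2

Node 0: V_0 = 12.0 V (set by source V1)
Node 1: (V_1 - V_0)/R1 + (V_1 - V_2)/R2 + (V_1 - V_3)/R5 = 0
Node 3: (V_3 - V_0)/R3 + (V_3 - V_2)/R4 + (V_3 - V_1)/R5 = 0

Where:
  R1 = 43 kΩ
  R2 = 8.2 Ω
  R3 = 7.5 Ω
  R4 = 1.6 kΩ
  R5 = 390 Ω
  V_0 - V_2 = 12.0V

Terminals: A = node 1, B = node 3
Step 1 — V_th is the open-circuit voltage V_A - V_B (nothing connected across the terminals).
Nodal analysis, taking node 2 as the 0 V reference.
Source V1 fixes V_0 = 12 V.
KCL at each unknown node (sum of currents leaving = 0; resistances in Ω):
  Node 1: (V_1 - 12)/43000 + (V_1 - 0)/8.2 + (V_1 - V_3)/390 = 0
  Node 3: (V_3 - 12)/7.5 + (V_3 - 0)/1600 + (V_3 - V_1)/390 = 0
Collecting terms (coefficients in siemens):
  0.1245·V_1 - 0.002564·V_3 = 0.0002791
  0.1365·V_3 - 0.002564·V_1 = 1.6
Determinant D = (0.1245)(0.1365) - (-0.002564)(-0.002564) = 0.017
V_1 = [(0.0002791)(0.1365) - (-0.002564)(1.6)]/D = 0.2436 V
V_3 = [(0.1245)(1.6) - (0.0002791)(-0.002564)]/D = 11.72 V
V_th = V_1 - V_3 = 0.2436 - 11.72 = -11.48 V
Step 2 — R_th: zero the source — replace V1 by a short circuit (node 2 merges into node 0) — and find the resistance seen between A (node 1) and B (node 3).
Reduce the network between node 1 (A) and node 3 (B) by series/parallel combination:
  Rp1 = R1 ‖ R2 (parallel, both between nodes 0 and 1) = 1/(1/43000 + 1/8.2) = 8.198 Ω
  Rp2 = R3 ‖ R4 (parallel, both between nodes 0 and 3) = 1/(1/7.5 + 1/1600) = 7.465 Ω
  Rs1 = Rp1 + Rp2 (series, joined only at node 0) = 8.198 + 7.465 = 15.66 Ω
  Rp3 = R5 ‖ Rs1 (parallel, both between nodes 1 and 3) = 1/(1/390 + 1/15.66) = 15.06 Ω
R_th = 15.06 Ω

Final answer: V_th = -11.48 V, R_th = 15.06 Ω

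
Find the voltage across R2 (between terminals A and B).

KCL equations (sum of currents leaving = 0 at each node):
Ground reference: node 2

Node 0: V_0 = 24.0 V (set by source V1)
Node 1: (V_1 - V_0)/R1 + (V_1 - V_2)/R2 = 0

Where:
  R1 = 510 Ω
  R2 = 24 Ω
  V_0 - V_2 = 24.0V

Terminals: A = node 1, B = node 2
R1 and R2 are in series across V1 (node 0 → node 1 → node 2), and the output A–B is taken across R2, so this is a voltage divider.
Series current: I = V1/(R1 + R2) = 24/(510 + 24) = 24/534 = 0.04494 A
V_R2 = I × R2 = V1 × R2/(R1 + R2) = 24 × 24/534 = 1.079 V

Final answer: 1.079 V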